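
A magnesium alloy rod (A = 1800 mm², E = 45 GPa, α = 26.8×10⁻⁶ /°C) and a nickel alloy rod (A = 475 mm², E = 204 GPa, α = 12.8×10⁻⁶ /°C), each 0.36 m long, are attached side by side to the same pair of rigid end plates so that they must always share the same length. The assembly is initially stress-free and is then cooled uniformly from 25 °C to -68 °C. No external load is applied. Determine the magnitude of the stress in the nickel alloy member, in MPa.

Equilibrium of a rigid end plate with no external load gives equal and opposite internal forces ±P in the two members. Since α_{magnesium alloy} > α_{nickel alloy}, cooling drives the magnesium alloy into tension and the nickel alloy into compression.
Compatibility of the two members (thermal + elastic change equal): (α₁ − α₂)ΔT = P·[1/(A₁E₁) + 1/(A₂E₂)].
|α₁ − α₂|·ΔT = 14×10⁻⁶ × 93 = 0.001302.
1/(A₁E₁) + 1/(A₂E₂) = 1/(1800×45×10³) + 1/(475×204×10³) = 2.267×10⁻⁸ N⁻¹.
So P = 0.001302 / 2.267×10⁻⁸ = 57.44 kN.
σ_{nickel alloy} = P/A₂ = 57440/475 = 120.9 MPa, compressive.

σ ≈ 121 MPa (compressive)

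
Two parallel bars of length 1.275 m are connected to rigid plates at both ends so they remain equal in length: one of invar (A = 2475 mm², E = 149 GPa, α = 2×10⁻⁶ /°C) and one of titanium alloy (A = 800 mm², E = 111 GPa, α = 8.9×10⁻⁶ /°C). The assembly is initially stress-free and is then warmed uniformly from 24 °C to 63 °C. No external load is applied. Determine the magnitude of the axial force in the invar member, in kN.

Equilibrium of a rigid end plate with no external load gives equal and opposite internal forces ±P in the two members. Since α_{titanium alloy} > α_{invar}, heating drives the titanium alloy into compression and the invar into tension.
Setting the final lengths equal and cancelling L: (α₁ − α₂)ΔT = P/(A₁E₁) + P/(A₂E₂).
|α₁ − α₂|·ΔT = 6.9×10⁻⁶ × 39 = 0.0002691.
1/(A₁E₁) + 1/(A₂E₂) = 1/(2475×149×10³) + 1/(800×111×10³) = 1.397×10⁻⁸ N⁻¹.
So P = 0.0002691 / 1.397×10⁻⁸ = 19.26 kN.

P ≈ 19.3 kN (tensile in the invar)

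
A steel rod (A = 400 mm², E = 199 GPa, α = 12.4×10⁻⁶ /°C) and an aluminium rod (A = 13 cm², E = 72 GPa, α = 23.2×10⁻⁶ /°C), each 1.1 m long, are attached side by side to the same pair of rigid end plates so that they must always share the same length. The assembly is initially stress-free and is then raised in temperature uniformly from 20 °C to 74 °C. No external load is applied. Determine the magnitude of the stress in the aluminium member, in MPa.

Equilibrium of a rigid end plate with no external load gives equal and opposite internal forces ±P in the two members. Since α_{aluminium} > α_{steel}, heating drives the aluminium into compression and the steel into tension.
Compatibility of the two members (thermal + elastic change equal): (α₁ − α₂)ΔT = P·[1/(A₁E₁) + 1/(A₂E₂)].
|α₁ − α₂|·ΔT = 10.8×10⁻⁶ × 54 = 0.0005832.
1/(A₁E₁) + 1/(A₂E₂) = 1/(400×199×10³) + 1/(1300×72×10³) = 2.325×10⁻⁸ N⁻¹.
P = 0.0005832 / 2.325×10⁻⁸ = 25090 N = 25.09 kN.
σ_{aluminium} = P/A₂ = 25090/1300 = 19.3 MPa, compressive.

σ ≈ 19.3 MPa (compressive)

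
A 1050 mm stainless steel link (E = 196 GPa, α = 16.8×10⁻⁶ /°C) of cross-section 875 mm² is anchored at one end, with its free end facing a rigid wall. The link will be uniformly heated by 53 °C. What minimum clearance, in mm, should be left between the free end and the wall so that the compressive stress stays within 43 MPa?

With no wall the link would lengthen by αΔT L = 16.8×10⁻⁶ × 53 × 1050 = 0.9349 mm.
A stress of 43 MPa corresponds to the wall pushing the link back by σL/E = 43×1050/(196×10³) = 0.2304 mm.
So the gap has to take up the difference, g_min = δ_free − σL/E = 0.9349 − 0.2304 = 0.7046 mm.

g ≈ 0.705 mm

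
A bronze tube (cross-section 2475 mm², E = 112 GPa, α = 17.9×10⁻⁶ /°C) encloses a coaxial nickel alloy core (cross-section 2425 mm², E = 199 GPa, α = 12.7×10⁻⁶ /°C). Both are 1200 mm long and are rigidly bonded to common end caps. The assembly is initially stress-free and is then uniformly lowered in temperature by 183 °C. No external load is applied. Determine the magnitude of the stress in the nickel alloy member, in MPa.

σ ≈ 69.1 MPa (compressive)

Both members must finish at the same length. With the larger α, the bronze tends to over-contract; the plates restrain it, putting the bronze in tension and the nickel alloy in compression. With no external load the two internal forces are equal and opposite, magnitude P.
Equating the net (thermal + elastic) strains gives |α₁ − α₂|·ΔT = P·[1/(A₁E₁) + 1/(A₂E₂)].
|α₁ − α₂|·ΔT = 5.2×10⁻⁶ × 183 = 0.0009516.
1/(A₁E₁) + 1/(A₂E₂) = 1/(2475×112×10³) + 1/(2425×199×10³) = 5.68×10⁻⁹ N⁻¹.
P = 0.0009516 / 5.68×10⁻⁹ = 167500 N = 167.5 kN.
σ_{nickel alloy} = P/A₂ = 167500/2425 = 69.09 MPa, compressive.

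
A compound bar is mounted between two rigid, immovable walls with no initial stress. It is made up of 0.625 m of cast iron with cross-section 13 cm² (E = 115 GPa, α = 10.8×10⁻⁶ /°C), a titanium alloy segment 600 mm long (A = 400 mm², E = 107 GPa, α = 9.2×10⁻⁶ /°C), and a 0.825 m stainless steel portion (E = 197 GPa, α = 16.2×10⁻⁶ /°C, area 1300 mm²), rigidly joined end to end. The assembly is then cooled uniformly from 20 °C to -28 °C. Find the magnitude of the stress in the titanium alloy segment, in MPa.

With the walls removed the bar would change length by δ_free = Σ αᵢΔT Lᵢ = 10.8×10⁻⁶×48×625 + 9.2×10⁻⁶×48×600 + 16.2×10⁻⁶×48×825 = 1.23 mm.
The walls prevent any net length change, so an axial force P (same in every segment) develops. Compatibility: P · Σ Lᵢ/(AᵢEᵢ) = δ_free.
The series flexibility is Σ Lᵢ/(AᵢEᵢ) = 625/(1300×115×10³) + 600/(400×107×10³) + 825/(1300×197×10³) = 2.142×10⁻⁵ mm/N.
Hence P = δ_free / Σ(L/AE) = 1.23/2.142×10⁻⁵ = 57.44 kN (tensile).
σ_{titanium alloy} = P / A = 57440 / 400 = 143.6 MPa.

σ ≈ 144 MPa (tensile)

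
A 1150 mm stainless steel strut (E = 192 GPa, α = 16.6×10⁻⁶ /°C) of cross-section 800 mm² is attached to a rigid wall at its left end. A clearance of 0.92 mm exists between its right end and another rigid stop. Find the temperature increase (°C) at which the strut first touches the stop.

Contact occurs when the free expansion equals the gap: αΔT L = 0.92 mm.
So ΔT = g/(αL) = 0.92/(16.6×10⁻⁶ × 1150) = 48.19 °C.

ΔT ≈ 48.2 °C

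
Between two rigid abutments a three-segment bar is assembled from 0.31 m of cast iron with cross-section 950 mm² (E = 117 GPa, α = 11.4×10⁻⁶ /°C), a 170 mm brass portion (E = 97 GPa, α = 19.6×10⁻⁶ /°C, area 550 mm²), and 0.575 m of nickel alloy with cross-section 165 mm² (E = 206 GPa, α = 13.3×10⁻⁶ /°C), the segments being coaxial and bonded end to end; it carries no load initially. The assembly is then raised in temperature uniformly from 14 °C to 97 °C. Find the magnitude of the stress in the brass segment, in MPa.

With the walls removed the bar would change length by δ_free = Σ αᵢΔT Lᵢ = 11.4×10⁻⁶×83×310 + 19.6×10⁻⁶×83×170 + 13.3×10⁻⁶×83×575 = 1.205 mm.
Since the ends are fixed, an axial force P builds up, equal in every segment, with P · Σ Lᵢ/(AᵢEᵢ) = δ_free.
The series flexibility is Σ Lᵢ/(AᵢEᵢ) = 310/(950×117×10³) + 170/(550×97×10³) + 575/(165×206×10³) = 2.289×10⁻⁵ mm/N.
P = 1.205 / 2.289×10⁻⁵ = 52620 N = 52.62 kN, compressive.
σ_{brass} = P / A = 52620 / 550 = 95.68 MPa.

σ ≈ 95.7 MPa (compressive)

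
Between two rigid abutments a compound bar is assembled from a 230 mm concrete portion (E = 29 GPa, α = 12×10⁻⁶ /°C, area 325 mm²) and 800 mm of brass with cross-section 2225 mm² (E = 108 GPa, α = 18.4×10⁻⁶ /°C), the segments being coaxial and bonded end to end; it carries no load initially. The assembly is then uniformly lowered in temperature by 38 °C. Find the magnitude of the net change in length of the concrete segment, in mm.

|ΔL| ≈ 0.48 mm

Free thermal contraction of the whole bar: Σ αᵢΔT Lᵢ = 12×10⁻⁶×38×230 + 18.4×10⁻⁶×38×800 = 0.6642 mm.
The rigid supports impose zero overall length change; the single axial force P common to all segments must satisfy P Σ Lᵢ/(AᵢEᵢ) = δ_free.
The series flexibility is Σ Lᵢ/(AᵢEᵢ) = 230/(325×29×10³) + 800/(2225×108×10³) = 2.773×10⁻⁵ mm/N.
So P = 0.6642 / 2.773×10⁻⁵ = 23.95 kN, tensile.
For the concrete segment, free thermal change = 12×10⁻⁶×38×230 = 0.1049 mm and elastic change from P = 23950×230/(325×29×10³) = 0.5845 mm; these oppose, so the net change is 0.48 mm (segment lengthens).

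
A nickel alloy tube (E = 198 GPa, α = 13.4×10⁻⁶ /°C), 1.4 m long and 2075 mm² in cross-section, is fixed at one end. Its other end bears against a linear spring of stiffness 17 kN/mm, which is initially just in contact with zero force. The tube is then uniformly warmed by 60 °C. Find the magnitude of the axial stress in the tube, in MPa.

σ ≈ 8.72 MPa (compressive)

Free thermal expansion: δ_free = αΔT L = 13.4×10⁻⁶ × 60 × 1400 = 1.126 mm.
Let P be the compressive force at the spring. The tube shortens elastically by PL/(AE) and the spring compresses by P/k; together these equal δ_free.
So P = δ_free / [L/(AE) + 1/k] = 1.126 / [ 1400/(2075×198×10³) + 1/(17×10³) ].
P = 1.126 / 6.223×10⁻⁵ = 18090 N.
σ = P/A = 18090/2075 = 8.717 MPa.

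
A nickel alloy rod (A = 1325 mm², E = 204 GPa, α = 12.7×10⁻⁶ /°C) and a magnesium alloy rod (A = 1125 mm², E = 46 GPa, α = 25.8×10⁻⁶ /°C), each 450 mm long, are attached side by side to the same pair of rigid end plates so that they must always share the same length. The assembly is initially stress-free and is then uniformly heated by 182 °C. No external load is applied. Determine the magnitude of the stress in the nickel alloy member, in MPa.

Equilibrium of a rigid end plate with no external load gives equal and opposite internal forces ±P in the two members. Since α_{magnesium alloy} > α_{nickel alloy}, heating drives the magnesium alloy into compression and the nickel alloy into tension.
Equating the net (thermal + elastic) strains gives |α₁ − α₂|·ΔT = P·[1/(A₁E₁) + 1/(A₂E₂)].
|α₁ − α₂|·ΔT = 13.1×10⁻⁶ × 182 = 0.002384.
1/(A₁E₁) + 1/(A₂E₂) = 1/(1325×204×10³) + 1/(1125×46×10³) = 2.302×10⁻⁸ N⁻¹.
So P = 0.002384 / 2.302×10⁻⁸ = 103.6 kN.
σ_{nickel alloy} = P/A₁ = 103600/1325 = 78.16 MPa, tensile.

σ ≈ 78.2 MPa (tensile)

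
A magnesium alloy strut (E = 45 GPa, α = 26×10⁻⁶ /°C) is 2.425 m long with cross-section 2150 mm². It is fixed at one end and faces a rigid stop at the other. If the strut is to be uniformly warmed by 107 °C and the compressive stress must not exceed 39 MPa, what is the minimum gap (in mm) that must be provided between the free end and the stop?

g ≈ 4.64 mm

Free expansion if unrestrained: δ_free = αΔT L = 26×10⁻⁶ × 107 × 2425 = 6.746 mm.
At the allowable stress the elastic shortening the wall may impose is σL/E = 39 × 2425 / (45×10³) = 2.102 mm.
So the gap has to take up the difference, g_min = δ_free − σL/E = 6.746 − 2.102 = 4.645 mm.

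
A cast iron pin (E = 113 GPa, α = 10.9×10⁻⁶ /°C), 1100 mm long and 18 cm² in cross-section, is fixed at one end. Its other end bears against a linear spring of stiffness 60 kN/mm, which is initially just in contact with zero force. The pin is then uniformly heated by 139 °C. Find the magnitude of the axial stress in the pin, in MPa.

σ ≈ 41.9 MPa (compressive)

If the spring were absent the pin would lengthen by αΔT L = 10.9×10⁻⁶ × 139 × 1100 = 1.667 mm.
With a force P in the spring, the elastic change of the pin is PL/(AE) and that of the spring is P/k; compatibility requires their sum to equal δ_free.
So P = δ_free / [L/(AE) + 1/k] = 1.667 / [ 1100/(1800×113×10³) + 1/(60×10³) ].
P = 1.667 / 2.207×10⁻⁵ = 75500 N.
σ = P/A = 75500/1800 = 41.94 MPa.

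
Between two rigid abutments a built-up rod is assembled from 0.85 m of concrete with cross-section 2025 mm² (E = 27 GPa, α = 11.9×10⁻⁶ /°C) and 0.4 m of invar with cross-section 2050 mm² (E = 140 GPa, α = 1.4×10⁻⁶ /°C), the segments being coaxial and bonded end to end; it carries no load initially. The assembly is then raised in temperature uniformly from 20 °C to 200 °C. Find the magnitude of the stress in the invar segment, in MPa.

σ ≈ 55.3 MPa (compressive)

If the supports were absent, the total length change would be Σ αᵢΔT Lᵢ = 11.9×10⁻⁶×180×850 + 1.4×10⁻⁶×180×400 = 1.921 mm.
The walls prevent any net length change, so an axial force P (same in every segment) develops. Compatibility: P · Σ Lᵢ/(AᵢEᵢ) = δ_free.
The series flexibility is Σ Lᵢ/(AᵢEᵢ) = 850/(2025×27×10³) + 400/(2050×140×10³) = 1.694×10⁻⁵ mm/N.
P = 1.921 / 1.694×10⁻⁵ = 113400 N = 113.4 kN, compressive.
σ_{invar} = P / A = 113400 / 2050 = 55.33 MPa.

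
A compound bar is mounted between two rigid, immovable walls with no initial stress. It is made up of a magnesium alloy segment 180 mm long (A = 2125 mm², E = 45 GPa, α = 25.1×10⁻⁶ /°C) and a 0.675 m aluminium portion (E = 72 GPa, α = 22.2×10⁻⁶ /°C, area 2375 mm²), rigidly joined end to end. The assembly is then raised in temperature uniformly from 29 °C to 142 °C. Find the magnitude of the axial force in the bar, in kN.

P ≈ 378 kN (compressive)

If the supports were absent, the total length change would be Σ αᵢΔT Lᵢ = 25.1×10⁻⁶×113×180 + 22.2×10⁻⁶×113×675 = 2.204 mm.
The rigid supports impose zero overall length change; the single axial force P common to all segments must satisfy P Σ Lᵢ/(AᵢEᵢ) = δ_free.
Σ Lᵢ/(AᵢEᵢ) = 180/(2125×45×10³) + 675/(2375×72×10³) = 5.83×10⁻⁶ mm/N.
Hence P = δ_free / Σ(L/AE) = 2.204/5.83×10⁻⁶ = 378 kN (compressive).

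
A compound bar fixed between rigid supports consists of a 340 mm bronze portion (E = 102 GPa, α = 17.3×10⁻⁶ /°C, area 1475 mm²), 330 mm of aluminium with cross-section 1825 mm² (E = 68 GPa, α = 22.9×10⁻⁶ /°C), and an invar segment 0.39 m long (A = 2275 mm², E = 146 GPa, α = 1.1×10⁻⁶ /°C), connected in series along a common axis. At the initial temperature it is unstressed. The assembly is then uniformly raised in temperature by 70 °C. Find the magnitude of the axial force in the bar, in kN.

With the walls removed the bar would change length by δ_free = Σ αᵢΔT Lᵢ = 17.3×10⁻⁶×70×340 + 22.9×10⁻⁶×70×330 + 1.1×10⁻⁶×70×390 = 0.9708 mm.
Since the ends are fixed, an axial force P builds up, equal in every segment, with P · Σ Lᵢ/(AᵢEᵢ) = δ_free.
The series flexibility is Σ Lᵢ/(AᵢEᵢ) = 340/(1475×102×10³) + 330/(1825×68×10³) + 390/(2275×146×10³) = 6.093×10⁻⁶ mm/N.
P = 0.9708 / 6.093×10⁻⁶ = 159300 N = 159.3 kN, compressive.

P ≈ 159 kN (compressive)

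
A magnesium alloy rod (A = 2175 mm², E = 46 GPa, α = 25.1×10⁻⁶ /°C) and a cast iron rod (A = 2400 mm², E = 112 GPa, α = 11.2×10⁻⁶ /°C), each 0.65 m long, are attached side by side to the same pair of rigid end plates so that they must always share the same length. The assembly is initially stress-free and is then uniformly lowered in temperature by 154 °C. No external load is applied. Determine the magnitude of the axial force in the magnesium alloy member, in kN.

Equilibrium of a rigid end plate with no external load gives equal and opposite internal forces ±P in the two members. Since α_{magnesium alloy} > α_{cast iron}, cooling drives the magnesium alloy into tension and the cast iron into compression.
Equating the net (thermal + elastic) strains gives |α₁ − α₂|·ΔT = P·[1/(A₁E₁) + 1/(A₂E₂)].
|α₁ − α₂|·ΔT = 13.9×10⁻⁶ × 154 = 0.002141.
1/(A₁E₁) + 1/(A₂E₂) = 1/(2175×46×10³) + 1/(2400×112×10³) = 1.372×10⁻⁸ N⁻¹.
So P = 0.002141 / 1.372×10⁻⁸ = 156.1 kN.

P ≈ 156 kN (tensile in the magnesium alloy)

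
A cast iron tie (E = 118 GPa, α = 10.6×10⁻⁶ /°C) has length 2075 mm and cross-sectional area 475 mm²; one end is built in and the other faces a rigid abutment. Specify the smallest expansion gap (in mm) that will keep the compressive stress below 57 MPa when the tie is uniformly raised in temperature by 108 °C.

Free expansion if unrestrained: δ_free = αΔT L = 10.6×10⁻⁶ × 108 × 2075 = 2.375 mm.
At the allowable stress the elastic shortening the wall may impose is σL/E = 57 × 2075 / (118×10³) = 1.002 mm.
So the gap has to take up the difference, g_min = δ_free − σL/E = 2.375 − 1.002 = 1.373 mm.

g ≈ 1.37 mm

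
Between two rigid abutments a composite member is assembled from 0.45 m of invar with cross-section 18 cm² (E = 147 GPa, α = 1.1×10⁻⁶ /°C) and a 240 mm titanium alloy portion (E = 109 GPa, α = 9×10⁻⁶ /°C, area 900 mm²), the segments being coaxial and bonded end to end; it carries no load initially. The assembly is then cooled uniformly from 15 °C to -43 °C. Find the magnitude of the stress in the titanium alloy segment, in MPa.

σ ≈ 41.3 MPa (tensile)

Free thermal contraction of the whole bar: Σ αᵢΔT Lᵢ = 1.1×10⁻⁶×58×450 + 9×10⁻⁶×58×240 = 0.154 mm.
The walls prevent any net length change, so an axial force P (same in every segment) develops. Compatibility: P · Σ Lᵢ/(AᵢEᵢ) = δ_free.
Σ Lᵢ/(AᵢEᵢ) = 450/(1800×147×10³) + 240/(900×109×10³) = 4.147×10⁻⁶ mm/N.
Hence P = δ_free / Σ(L/AE) = 0.154/4.147×10⁻⁶ = 37.13 kN (tensile).
σ_{titanium alloy} = P / A = 37130 / 900 = 41.26 MPa.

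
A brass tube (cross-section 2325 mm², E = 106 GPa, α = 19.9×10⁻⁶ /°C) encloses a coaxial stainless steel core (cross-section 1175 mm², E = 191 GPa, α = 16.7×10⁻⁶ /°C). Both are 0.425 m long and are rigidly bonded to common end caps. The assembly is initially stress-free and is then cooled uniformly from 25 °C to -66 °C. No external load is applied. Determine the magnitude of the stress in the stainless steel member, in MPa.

The brass has the larger α, so on cooling it would change length more than the stainless steel if both were free. The rigid plates force a common final length, so the brass is put into tension and the stainless steel into compression, with equal and opposite forces P (no external load).
Compatibility of the two members (thermal + elastic change equal): (α₁ − α₂)ΔT = P·[1/(A₁E₁) + 1/(A₂E₂)].
|α₁ − α₂|·ΔT = 3.2×10⁻⁶ × 91 = 0.0002912.
1/(A₁E₁) + 1/(A₂E₂) = 1/(2325×106×10³) + 1/(1175×191×10³) = 8.513×10⁻⁹ N⁻¹.
P = 0.0002912 / 8.513×10⁻⁹ = 34200 N = 34.2 kN.
σ_{stainless steel} = P/A₂ = 34200/1175 = 29.11 MPa, compressive.

σ ≈ 29.1 MPa (compressive)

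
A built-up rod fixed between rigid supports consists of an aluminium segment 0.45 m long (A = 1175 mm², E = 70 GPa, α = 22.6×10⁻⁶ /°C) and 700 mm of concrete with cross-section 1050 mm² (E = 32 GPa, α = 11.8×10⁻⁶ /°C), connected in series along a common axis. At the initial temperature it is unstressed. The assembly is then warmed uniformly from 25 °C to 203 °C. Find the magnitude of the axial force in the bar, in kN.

Free thermal expansion of the whole bar: Σ αᵢΔT Lᵢ = 22.6×10⁻⁶×178×450 + 11.8×10⁻⁶×178×700 = 3.281 mm.
The rigid supports impose zero overall length change; the single axial force P common to all segments must satisfy P Σ Lᵢ/(AᵢEᵢ) = δ_free.
Σ Lᵢ/(AᵢEᵢ) = 450/(1175×70×10³) + 700/(1050×32×10³) = 2.63×10⁻⁵ mm/N.
Hence P = δ_free / Σ(L/AE) = 3.281/2.63×10⁻⁵ = 124.7 kN (compressive).

P ≈ 125 kN (compressive)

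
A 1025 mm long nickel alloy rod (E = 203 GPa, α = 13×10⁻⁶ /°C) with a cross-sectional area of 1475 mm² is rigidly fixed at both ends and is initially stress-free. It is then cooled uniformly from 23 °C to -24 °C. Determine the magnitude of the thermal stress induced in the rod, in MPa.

The supports are rigid, so the total axial strain is zero. The restrained thermal strain is ε = αΔT = 13×10⁻⁶ × 47 = 611×10⁻⁶.
σ = EαΔT = 203×10³ × 13×10⁻⁶ × 47 = 124 MPa (tensile; the rod is trying to contract).

σ ≈ 124 MPa (tensile)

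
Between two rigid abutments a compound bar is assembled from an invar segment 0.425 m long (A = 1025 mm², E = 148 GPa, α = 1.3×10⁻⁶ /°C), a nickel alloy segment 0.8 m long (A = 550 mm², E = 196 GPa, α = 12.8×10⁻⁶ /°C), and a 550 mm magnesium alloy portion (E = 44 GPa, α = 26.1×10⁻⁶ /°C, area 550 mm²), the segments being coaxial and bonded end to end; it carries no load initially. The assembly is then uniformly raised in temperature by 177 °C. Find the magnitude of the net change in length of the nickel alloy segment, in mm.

|ΔL| ≈ 0.81 mm

Free thermal expansion of the whole bar: Σ αᵢΔT Lᵢ = 1.3×10⁻⁶×177×425 + 12.8×10⁻⁶×177×800 + 26.1×10⁻⁶×177×550 = 4.451 mm.
The walls prevent any net length change, so an axial force P (same in every segment) develops. Compatibility: P · Σ Lᵢ/(AᵢEᵢ) = δ_free.
Σ Lᵢ/(AᵢEᵢ) = 425/(1025×148×10³) + 800/(550×196×10³) + 550/(550×44×10³) = 3.295×10⁻⁵ mm/N.
Hence P = δ_free / Σ(L/AE) = 4.451/3.295×10⁻⁵ = 135.1 kN (compressive).
For the nickel alloy segment, free thermal change = 12.8×10⁻⁶×177×800 = 1.812 mm and elastic change from P = 135100×800/(550×196×10³) = 1.002 mm; these oppose, so the net change is 0.81 mm (segment lengthens).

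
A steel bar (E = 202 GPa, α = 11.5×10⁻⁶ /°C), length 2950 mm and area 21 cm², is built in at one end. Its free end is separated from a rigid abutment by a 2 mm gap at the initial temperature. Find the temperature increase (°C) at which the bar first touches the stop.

ΔT ≈ 59 °C

Contact occurs when the free expansion equals the gap: αΔT L = 2 mm.
ΔT = 2 / (11.5×10⁻⁶ × 2950) = 58.95 °C.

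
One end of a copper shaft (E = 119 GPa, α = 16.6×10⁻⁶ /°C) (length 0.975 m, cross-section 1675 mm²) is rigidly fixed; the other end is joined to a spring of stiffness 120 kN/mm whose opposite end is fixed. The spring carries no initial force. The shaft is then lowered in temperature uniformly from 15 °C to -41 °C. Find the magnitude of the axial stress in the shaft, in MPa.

σ ≈ 40.9 MPa (tensile)

The unrestrained thermal change is αΔT L = 16.6×10⁻⁶ × 56 × 975 = 0.9064 mm.
With a force P in the spring, the elastic change of the shaft is PL/(AE) and that of the spring is P/k; compatibility requires their sum to equal δ_free.
So P = δ_free / [L/(AE) + 1/k] = 0.9064 / [ 975/(1675×119×10³) + 1/(120×10³) ].
P = 0.9064 / 1.322×10⁻⁵ = 68530 N.
σ = P/A = 68530/1675 = 40.92 MPa.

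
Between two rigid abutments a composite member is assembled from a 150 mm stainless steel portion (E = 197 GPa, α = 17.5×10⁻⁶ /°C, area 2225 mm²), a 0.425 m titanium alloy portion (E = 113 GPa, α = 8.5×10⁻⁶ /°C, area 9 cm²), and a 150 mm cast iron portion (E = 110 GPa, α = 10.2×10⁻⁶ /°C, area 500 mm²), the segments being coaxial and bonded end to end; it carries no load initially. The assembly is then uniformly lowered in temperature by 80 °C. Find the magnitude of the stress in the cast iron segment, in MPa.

If the supports were absent, the total length change would be Σ αᵢΔT Lᵢ = 17.5×10⁻⁶×80×150 + 8.5×10⁻⁶×80×425 + 10.2×10⁻⁶×80×150 = 0.6214 mm.
The rigid supports impose zero overall length change; the single axial force P common to all segments must satisfy P Σ Lᵢ/(AᵢEᵢ) = δ_free.
Σ Lᵢ/(AᵢEᵢ) = 150/(2225×197×10³) + 425/(900×113×10³) + 150/(500×110×10³) = 7.248×10⁻⁶ mm/N.
Hence P = δ_free / Σ(L/AE) = 0.6214/7.248×10⁻⁶ = 85.73 kN (tensile).
σ_{cast iron} = P / A = 85730 / 500 = 171.5 MPa.

σ ≈ 171 MPa (tensile)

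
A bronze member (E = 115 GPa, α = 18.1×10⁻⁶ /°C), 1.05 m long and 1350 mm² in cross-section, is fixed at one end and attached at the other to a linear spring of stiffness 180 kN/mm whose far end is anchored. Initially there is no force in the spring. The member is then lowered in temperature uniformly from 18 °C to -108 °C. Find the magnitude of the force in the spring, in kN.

P ≈ 194 kN

The unrestrained thermal change is αΔT L = 18.1×10⁻⁶ × 126 × 1050 = 2.395 mm.
With a force P in the spring, the elastic change of the member is PL/(AE) and that of the spring is P/k; compatibility requires their sum to equal δ_free.
So P = δ_free / [L/(AE) + 1/k] = 2.395 / [ 1050/(1350×115×10³) + 1/(180×10³) ].
P = 2.395 / 1.232×10⁻⁵ = 194400 N.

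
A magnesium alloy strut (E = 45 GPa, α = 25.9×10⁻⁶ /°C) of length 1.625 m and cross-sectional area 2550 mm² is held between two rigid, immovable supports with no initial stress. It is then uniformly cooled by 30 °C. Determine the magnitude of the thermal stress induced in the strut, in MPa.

With length fixed, the mechanical strain must cancel the thermal strain αΔT = 25.9×10⁻⁶ × 30 = 777×10⁻⁶.
The stress required to suppress this strain is σ = Eε = 45×10³ × 777×10⁻⁶ = 34.96 MPa, tensile since the strut is trying to contract.

σ ≈ 35 MPa (tensile)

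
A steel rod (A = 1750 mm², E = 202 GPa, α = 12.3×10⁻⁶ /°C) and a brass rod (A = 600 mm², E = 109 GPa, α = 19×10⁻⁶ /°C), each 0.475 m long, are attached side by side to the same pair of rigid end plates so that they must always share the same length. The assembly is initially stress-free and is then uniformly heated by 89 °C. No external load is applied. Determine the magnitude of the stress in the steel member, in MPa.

The brass has the larger α, so on heating it would change length more than the steel if both were free. The rigid plates force a common final length, so the brass is put into compression and the steel into tension, with equal and opposite forces P (no external load).
Setting the final lengths equal and cancelling L: (α₁ − α₂)ΔT = P/(A₁E₁) + P/(A₂E₂).
|α₁ − α₂|·ΔT = 6.7×10⁻⁶ × 89 = 0.0005963.
1/(A₁E₁) + 1/(A₂E₂) = 1/(1750×202×10³) + 1/(600×109×10³) = 1.812×10⁻⁸ N⁻¹.
P = 0.0005963 / 1.812×10⁻⁸ = 32910 N = 32.91 kN.
σ_{steel} = P/A₁ = 32910/1750 = 18.81 MPa, tensile.

σ ≈ 18.8 MPa (tensile)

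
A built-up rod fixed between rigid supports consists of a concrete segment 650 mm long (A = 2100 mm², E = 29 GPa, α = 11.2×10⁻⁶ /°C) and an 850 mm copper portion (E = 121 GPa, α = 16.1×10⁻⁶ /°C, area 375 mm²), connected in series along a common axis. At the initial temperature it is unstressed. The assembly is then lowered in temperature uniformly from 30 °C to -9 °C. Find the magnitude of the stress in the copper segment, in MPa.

With the walls removed the bar would change length by δ_free = Σ αᵢΔT Lᵢ = 11.2×10⁻⁶×39×650 + 16.1×10⁻⁶×39×850 = 0.8176 mm.
The walls prevent any net length change, so an axial force P (same in every segment) develops. Compatibility: P · Σ Lᵢ/(AᵢEᵢ) = δ_free.
Σ Lᵢ/(AᵢEᵢ) = 650/(2100×29×10³) + 850/(375×121×10³) = 2.941×10⁻⁵ mm/N.
So P = 0.8176 / 2.941×10⁻⁵ = 27.81 kN, tensile.
σ_{copper} = P / A = 27810 / 375 = 74.15 MPa.

σ ≈ 74.1 MPa (tensile)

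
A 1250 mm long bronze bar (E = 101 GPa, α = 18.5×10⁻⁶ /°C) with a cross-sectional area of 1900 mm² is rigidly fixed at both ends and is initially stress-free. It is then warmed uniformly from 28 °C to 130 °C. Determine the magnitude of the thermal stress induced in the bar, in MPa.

σ ≈ 191 MPa (compressive)

The supports are rigid, so the total axial strain is zero. The restrained thermal strain is ε = αΔT = 18.5×10⁻⁶ × 102 = 1887×10⁻⁶.
The stress required to suppress this strain is σ = Eε = 101×10³ × 1887×10⁻⁶ = 190.6 MPa, compressive since the bar is trying to expand.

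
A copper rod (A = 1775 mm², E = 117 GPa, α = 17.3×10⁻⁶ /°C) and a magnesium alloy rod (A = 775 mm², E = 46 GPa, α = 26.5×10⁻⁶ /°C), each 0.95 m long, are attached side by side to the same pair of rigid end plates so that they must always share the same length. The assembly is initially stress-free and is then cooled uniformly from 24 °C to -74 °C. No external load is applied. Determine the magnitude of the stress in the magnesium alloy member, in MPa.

The magnesium alloy has the larger α, so on cooling it would change length more than the copper if both were free. The rigid plates force a common final length, so the magnesium alloy is put into tension and the copper into compression, with equal and opposite forces P (no external load).
Setting the final lengths equal and cancelling L: (α₁ − α₂)ΔT = P/(A₁E₁) + P/(A₂E₂).
|α₁ − α₂|·ΔT = 9.2×10⁻⁶ × 98 = 0.0009016.
1/(A₁E₁) + 1/(A₂E₂) = 1/(1775×117×10³) + 1/(775×46×10³) = 3.287×10⁻⁸ N⁻¹.
P = 0.0009016 / 3.287×10⁻⁸ = 27430 N = 27.43 kN.
σ_{magnesium alloy} = P/A₂ = 27430/775 = 35.4 MPa, tensile.

σ ≈ 35.4 MPa (tensile)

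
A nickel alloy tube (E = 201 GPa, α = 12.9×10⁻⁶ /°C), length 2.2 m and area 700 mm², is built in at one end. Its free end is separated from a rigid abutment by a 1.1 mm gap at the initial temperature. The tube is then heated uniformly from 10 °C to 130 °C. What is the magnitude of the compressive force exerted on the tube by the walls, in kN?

P ≈ 147 kN

Free thermal elongation = αΔT L = 12.9×10⁻⁶ × 120 × 2200 = 3.406 mm.
This exceeds the 1.1 mm gap, so the wall pushes back. The portion of expansion that must be recovered elastically is δ_free − gap = 3.406 − 1.1 = 2.306 mm.
That suppressed elongation corresponds to σ = E·Δ/L = 201×10³ × 2.306/2200 = 210.6 MPa.
Force on the wall = σA = 210.6 × 700 mm² = 147.5 kN.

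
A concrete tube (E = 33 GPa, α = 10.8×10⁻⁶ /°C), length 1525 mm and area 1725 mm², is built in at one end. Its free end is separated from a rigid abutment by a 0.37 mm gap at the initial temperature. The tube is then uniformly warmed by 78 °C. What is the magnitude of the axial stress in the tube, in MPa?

If the wall were absent the tube would grow by αΔT L = 10.8×10⁻⁶ × 78 × 1525 = 1.285 mm.
After closing the 0.37 mm clearance, 1.285 − 0.37 = 0.9147 mm of expansion remains to be suppressed by the wall.
That suppressed elongation corresponds to σ = E·Δ/L = 33×10³ × 0.9147/1525 = 19.79 MPa.

σ ≈ 19.8 MPa (compressive)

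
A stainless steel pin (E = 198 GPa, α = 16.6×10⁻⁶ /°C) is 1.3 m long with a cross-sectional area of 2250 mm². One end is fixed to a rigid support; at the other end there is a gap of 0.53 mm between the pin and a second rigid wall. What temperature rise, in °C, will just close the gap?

ΔT ≈ 24.6 °C

Contact occurs when the free expansion equals the gap: αΔT L = 0.53 mm.
ΔT = 0.53 / (16.6×10⁻⁶ × 1300) = 24.56 °C.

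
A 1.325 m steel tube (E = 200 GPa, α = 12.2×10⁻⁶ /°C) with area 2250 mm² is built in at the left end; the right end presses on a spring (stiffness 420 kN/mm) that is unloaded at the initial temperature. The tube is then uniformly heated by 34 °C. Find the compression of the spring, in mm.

δ ≈ 0.246 mm

Free thermal expansion: δ_free = αΔT L = 12.2×10⁻⁶ × 34 × 1325 = 0.5496 mm.
Let P be the compressive force at the spring. The tube shortens elastically by PL/(AE) and the spring compresses by P/k; together these equal δ_free.
So P = δ_free / [L/(AE) + 1/k] = 0.5496 / [ 1325/(2250×200×10³) + 1/(420×10³) ].
P = 0.5496 / 5.325×10⁻⁶ = 103200 N.
Spring compression = P/k = 103200/(420×10³) = 0.2457 mm.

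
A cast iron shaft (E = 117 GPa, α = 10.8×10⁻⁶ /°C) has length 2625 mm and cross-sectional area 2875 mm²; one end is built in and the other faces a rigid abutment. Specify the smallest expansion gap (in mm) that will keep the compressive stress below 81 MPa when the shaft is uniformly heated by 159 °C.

With no wall the shaft would lengthen by αΔT L = 10.8×10⁻⁶ × 159 × 2625 = 4.508 mm.
At the allowable stress the elastic shortening the wall may impose is σL/E = 81 × 2625 / (117×10³) = 1.817 mm.
So the gap has to take up the difference, g_min = δ_free − σL/E = 4.508 − 1.817 = 2.69 mm.

g ≈ 2.69 mm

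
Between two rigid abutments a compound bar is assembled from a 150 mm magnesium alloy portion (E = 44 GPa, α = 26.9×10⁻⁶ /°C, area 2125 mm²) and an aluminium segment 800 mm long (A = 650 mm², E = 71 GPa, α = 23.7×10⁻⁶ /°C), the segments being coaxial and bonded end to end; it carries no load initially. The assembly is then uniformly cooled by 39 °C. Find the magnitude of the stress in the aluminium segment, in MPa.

σ ≈ 72.8 MPa (tensile)

With the walls removed the bar would change length by δ_free = Σ αᵢΔT Lᵢ = 26.9×10⁻⁶×39×150 + 23.7×10⁻⁶×39×800 = 0.8968 mm.
The walls prevent any net length change, so an axial force P (same in every segment) develops. Compatibility: P · Σ Lᵢ/(AᵢEᵢ) = δ_free.
The series flexibility is Σ Lᵢ/(AᵢEᵢ) = 150/(2125×44×10³) + 800/(650×71×10³) = 1.894×10⁻⁵ mm/N.
So P = 0.8968 / 1.894×10⁻⁵ = 47.35 kN, tensile.
σ_{aluminium} = P / A = 47350 / 650 = 72.85 MPa.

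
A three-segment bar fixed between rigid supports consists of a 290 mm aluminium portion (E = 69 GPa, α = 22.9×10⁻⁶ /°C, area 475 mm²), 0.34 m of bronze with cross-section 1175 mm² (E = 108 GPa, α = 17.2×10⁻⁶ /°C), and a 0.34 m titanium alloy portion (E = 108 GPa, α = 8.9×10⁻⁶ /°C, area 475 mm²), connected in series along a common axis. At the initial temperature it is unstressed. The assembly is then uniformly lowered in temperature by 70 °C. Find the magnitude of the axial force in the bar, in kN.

P ≈ 59.8 kN (tensile)

If the supports were absent, the total length change would be Σ αᵢΔT Lᵢ = 22.9×10⁻⁶×70×290 + 17.2×10⁻⁶×70×340 + 8.9×10⁻⁶×70×340 = 1.086 mm.
The rigid supports impose zero overall length change; the single axial force P common to all segments must satisfy P Σ Lᵢ/(AᵢEᵢ) = δ_free.
Σ Lᵢ/(AᵢEᵢ) = 290/(475×69×10³) + 340/(1175×108×10³) + 340/(475×108×10³) = 1.816×10⁻⁵ mm/N.
So P = 1.086 / 1.816×10⁻⁵ = 59.82 kN, tensile.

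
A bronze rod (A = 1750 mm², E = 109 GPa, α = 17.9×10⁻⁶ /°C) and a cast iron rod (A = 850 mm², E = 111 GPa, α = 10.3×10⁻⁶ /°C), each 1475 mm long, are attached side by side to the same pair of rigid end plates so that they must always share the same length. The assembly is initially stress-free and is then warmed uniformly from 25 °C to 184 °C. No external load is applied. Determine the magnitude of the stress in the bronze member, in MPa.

σ ≈ 43.6 MPa (compressive)

Both members must finish at the same length. With the larger α, the bronze tends to over-expand; the plates restrain it, putting the bronze in compression and the cast iron in tension. With no external load the two internal forces are equal and opposite, magnitude P.
Setting the final lengths equal and cancelling L: (α₁ − α₂)ΔT = P/(A₁E₁) + P/(A₂E₂).
|α₁ − α₂|·ΔT = 7.6×10⁻⁶ × 159 = 0.001208.
1/(A₁E₁) + 1/(A₂E₂) = 1/(1750×109×10³) + 1/(850×111×10³) = 1.584×10⁻⁸ N⁻¹.
P = 0.001208 / 1.584×10⁻⁸ = 76280 N = 76.28 kN.
σ_{bronze} = P/A₁ = 76280/1750 = 43.59 MPa, compressive.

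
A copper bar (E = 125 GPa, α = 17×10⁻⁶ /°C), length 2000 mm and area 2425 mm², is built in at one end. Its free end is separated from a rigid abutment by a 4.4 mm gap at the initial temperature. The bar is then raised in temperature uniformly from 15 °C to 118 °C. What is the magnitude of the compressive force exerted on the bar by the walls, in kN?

P ≈ 0 kN

Free thermal elongation = αΔT L = 17×10⁻⁶ × 103 × 2000 = 3.502 mm.
Since δ_free = 3.5 mm is less than the 4.4 mm gap, the bar never touches the wall. No axial force develops.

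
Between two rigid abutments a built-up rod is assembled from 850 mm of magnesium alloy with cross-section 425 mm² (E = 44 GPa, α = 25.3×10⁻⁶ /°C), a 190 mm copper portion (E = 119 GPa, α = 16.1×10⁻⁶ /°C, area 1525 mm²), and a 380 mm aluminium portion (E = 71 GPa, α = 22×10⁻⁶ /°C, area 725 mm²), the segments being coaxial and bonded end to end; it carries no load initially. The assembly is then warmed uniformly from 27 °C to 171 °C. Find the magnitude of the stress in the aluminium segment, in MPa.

σ ≈ 121 MPa (compressive)

Free thermal expansion of the whole bar: Σ αᵢΔT Lᵢ = 25.3×10⁻⁶×144×850 + 16.1×10⁻⁶×144×190 + 22×10⁻⁶×144×380 = 4.741 mm.
The walls prevent any net length change, so an axial force P (same in every segment) develops. Compatibility: P · Σ Lᵢ/(AᵢEᵢ) = δ_free.
Σ Lᵢ/(AᵢEᵢ) = 850/(425×44×10³) + 190/(1525×119×10³) + 380/(725×71×10³) = 5.388×10⁻⁵ mm/N.
P = 4.741 / 5.388×10⁻⁵ = 87990 N = 87.99 kN, compressive.
σ_{aluminium} = P / A = 87990 / 725 = 121.4 MPa.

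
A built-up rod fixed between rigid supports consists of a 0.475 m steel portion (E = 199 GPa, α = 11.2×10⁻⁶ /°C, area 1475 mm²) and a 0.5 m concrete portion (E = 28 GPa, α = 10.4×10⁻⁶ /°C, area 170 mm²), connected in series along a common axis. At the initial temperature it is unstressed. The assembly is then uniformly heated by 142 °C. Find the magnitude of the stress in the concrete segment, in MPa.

σ ≈ 82.4 MPa (compressive)

If the supports were absent, the total length change would be Σ αᵢΔT Lᵢ = 11.2×10⁻⁶×142×475 + 10.4×10⁻⁶×142×500 = 1.494 mm.
The rigid supports impose zero overall length change; the single axial force P common to all segments must satisfy P Σ Lᵢ/(AᵢEᵢ) = δ_free.
Σ Lᵢ/(AᵢEᵢ) = 475/(1475×199×10³) + 500/(170×28×10³) = 0.0001067 mm/N.
P = 1.494 / 0.0001067 = 14010 N = 14.01 kN, compressive.
σ_{concrete} = P / A = 14010 / 170 = 82.39 MPa.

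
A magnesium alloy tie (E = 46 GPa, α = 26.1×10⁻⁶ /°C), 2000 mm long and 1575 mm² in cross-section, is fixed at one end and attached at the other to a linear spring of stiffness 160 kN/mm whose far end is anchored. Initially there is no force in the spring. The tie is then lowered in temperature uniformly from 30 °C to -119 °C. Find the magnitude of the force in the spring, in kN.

P ≈ 230 kN

The unrestrained thermal change is αΔT L = 26.1×10⁻⁶ × 149 × 2000 = 7.778 mm.
Let P be the tensile force in the spring. The tie extends elastically by PL/(AE) and the spring stretches by P/k; together these equal δ_free.
P [ L/(AE) + 1/k ] = δ_free → P [ 2000/(1575×46×10³) + 1/(160×10³) ] = 7.778.
P = 7.778 / 3.386×10⁻⁵ = 229700 N.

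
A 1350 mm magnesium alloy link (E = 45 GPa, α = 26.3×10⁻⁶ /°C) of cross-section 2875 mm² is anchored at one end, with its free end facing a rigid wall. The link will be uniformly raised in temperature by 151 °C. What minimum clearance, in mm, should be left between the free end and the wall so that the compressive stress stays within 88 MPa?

g ≈ 2.72 mm

Free expansion if unrestrained: δ_free = αΔT L = 26.3×10⁻⁶ × 151 × 1350 = 5.361 mm.
At the allowable stress the elastic shortening the wall may impose is σL/E = 88 × 1350 / (45×10³) = 2.64 mm.
So the gap has to take up the difference, g_min = δ_free − σL/E = 5.361 − 2.64 = 2.721 mm.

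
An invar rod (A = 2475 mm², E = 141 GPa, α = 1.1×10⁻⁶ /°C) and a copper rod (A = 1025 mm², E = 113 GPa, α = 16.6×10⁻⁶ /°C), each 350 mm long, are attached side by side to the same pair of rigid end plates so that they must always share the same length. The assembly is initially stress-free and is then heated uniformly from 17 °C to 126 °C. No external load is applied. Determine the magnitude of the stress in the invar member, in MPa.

σ ≈ 59.4 MPa (tensile)

Both members must finish at the same length. With the larger α, the copper tends to over-expand; the plates restrain it, putting the copper in compression and the invar in tension. With no external load the two internal forces are equal and opposite, magnitude P.
Compatibility of the two members (thermal + elastic change equal): (α₁ − α₂)ΔT = P·[1/(A₁E₁) + 1/(A₂E₂)].
|α₁ − α₂|·ΔT = 15.5×10⁻⁶ × 109 = 0.00169.
1/(A₁E₁) + 1/(A₂E₂) = 1/(2475×141×10³) + 1/(1025×113×10³) = 1.15×10⁻⁸ N⁻¹.
So P = 0.00169 / 1.15×10⁻⁸ = 146.9 kN.
σ_{invar} = P/A₁ = 146900/2475 = 59.36 MPa, tensile.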